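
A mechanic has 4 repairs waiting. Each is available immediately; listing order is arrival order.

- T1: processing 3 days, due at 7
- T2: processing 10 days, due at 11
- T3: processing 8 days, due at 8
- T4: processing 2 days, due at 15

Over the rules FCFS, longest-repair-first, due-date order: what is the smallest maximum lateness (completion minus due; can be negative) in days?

10

FIFO (arrival order): T1 T2 T3 T4.
T1: 0→3, due 7, lateness -4
T2: 3→13, due 11, lateness 2
T3: 13→21, due 8, lateness 13
T4: 21→23, due 15, lateness 8
Maximum = 13.
LPT (decreasing processing time): T2 T3 T1 T4.
T2: 0→10, due 11, lateness -1
T3: 10→18, due 8, lateness 10
T1: 18→21, due 7, lateness 14
T4: 21→23, due 15, lateness 8
Maximum = 14.
EDD (increasing due date): T1 T3 T2 T4.
T1: 0→3, due 7, lateness -4
T3: 3→11, due 8, lateness 3
T2: 11→21, due 11, lateness 10
T4: 21→23, due 15, lateness 8
Maximum = 10.
FIFO 13, LPT 14, EDD 10 → minimum 10.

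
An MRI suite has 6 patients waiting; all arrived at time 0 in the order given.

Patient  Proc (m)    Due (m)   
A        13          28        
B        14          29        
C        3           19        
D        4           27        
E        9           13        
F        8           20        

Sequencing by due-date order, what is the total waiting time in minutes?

102

EDD (increasing due date): E C F D A B.
E: waits 0, runs 0→9
C: waits 9, runs 9→12
F: waits 12, runs 12→20
D: waits 20, runs 20→24
A: waits 24, runs 24→37
B: waits 37, runs 37→51
Sum = 0+9+12+20+24+37 = 102.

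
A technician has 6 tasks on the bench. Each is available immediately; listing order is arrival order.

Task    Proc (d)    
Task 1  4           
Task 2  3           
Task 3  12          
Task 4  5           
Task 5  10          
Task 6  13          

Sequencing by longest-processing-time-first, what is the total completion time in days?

LPT (decreasing processing time): Task 6 Task 3 Task 5 Task 4 Task 1 Task 2.
Task 6: 0→13
Task 3: 13→25
Task 5: 25→35
Task 4: 35→40
Task 1: 40→44
Task 2: 44→47
Sum = 13+25+35+40+44+47 = 204.

204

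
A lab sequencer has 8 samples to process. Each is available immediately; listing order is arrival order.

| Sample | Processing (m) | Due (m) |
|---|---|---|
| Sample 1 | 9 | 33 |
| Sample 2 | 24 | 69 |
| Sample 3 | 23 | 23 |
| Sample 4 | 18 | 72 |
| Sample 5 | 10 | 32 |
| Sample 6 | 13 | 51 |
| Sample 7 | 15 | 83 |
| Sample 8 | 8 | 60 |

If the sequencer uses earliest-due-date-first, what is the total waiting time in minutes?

EDD (increasing due date): Sample 3 Sample 5 Sample 1 Sample 6 Sample 8 Sample 2 Sample 4 Sample 7.
Sample 3: waits 0, runs 0→23
Sample 5: waits 23, runs 23→33
Sample 1: waits 33, runs 33→42
Sample 6: waits 42, runs 42→55
Sample 8: waits 55, runs 55→63
Sample 2: waits 63, runs 63→87
Sample 4: waits 87, runs 87→105
Sample 7: waits 105, runs 105→120
Sum = 0+23+33+42+55+63+87+105 = 408.

408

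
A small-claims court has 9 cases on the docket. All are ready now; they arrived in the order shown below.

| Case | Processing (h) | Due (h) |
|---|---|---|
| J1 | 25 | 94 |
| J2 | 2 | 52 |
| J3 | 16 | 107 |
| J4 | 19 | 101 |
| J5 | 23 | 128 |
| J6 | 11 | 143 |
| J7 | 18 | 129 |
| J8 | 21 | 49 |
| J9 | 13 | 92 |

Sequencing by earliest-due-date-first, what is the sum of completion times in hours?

721

EDD (increasing due date): J8 J2 J9 J1 J4 J3 J5 J7 J6.
J8: 0→21
J2: 21→23
J9: 23→36
J1: 36→61
J4: 61→80
J3: 80→96
J5: 96→119
J7: 119→137
J6: 137→148
Sum = 21+23+36+61+80+96+119+137+148 = 721.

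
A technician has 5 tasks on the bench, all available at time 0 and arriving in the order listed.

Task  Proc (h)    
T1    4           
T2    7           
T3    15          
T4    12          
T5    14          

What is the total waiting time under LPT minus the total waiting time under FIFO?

54

LPT (decreasing processing time): T3 T5 T4 T2 T1.
T3: waits 0, runs 0→15
T5: waits 15, runs 15→29
T4: waits 29, runs 29→41
T2: waits 41, runs 41→48
T1: waits 48, runs 48→52
Sum = 0+15+29+41+48 = 133.
FIFO (arrival order): T1 T2 T3 T4 T5.
T1: waits 0, runs 0→4
T2: waits 4, runs 4→11
T3: waits 11, runs 11→26
T4: waits 26, runs 26→38
T5: waits 38, runs 38→52
Sum = 0+4+11+26+38 = 79.
Difference = 133 − 79 = 54.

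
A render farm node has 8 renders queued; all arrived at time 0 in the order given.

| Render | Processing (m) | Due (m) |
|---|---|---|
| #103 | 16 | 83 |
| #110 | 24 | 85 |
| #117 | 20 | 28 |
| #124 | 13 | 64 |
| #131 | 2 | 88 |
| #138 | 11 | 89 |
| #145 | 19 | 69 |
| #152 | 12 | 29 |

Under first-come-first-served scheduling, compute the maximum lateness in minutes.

88

FIFO (arrival order): #103 #110 #117 #124 #131 #138 #145 #152.
#103: 0→16, due 83, lateness -67
#110: 16→40, due 85, lateness -45
#117: 40→60, due 28, lateness 32
#124: 60→73, due 64, lateness 9
#131: 73→75, due 88, lateness -13
#138: 75→86, due 89, lateness -3
#145: 86→105, due 69, lateness 36
#152: 105→117, due 29, lateness 88
Maximum = 88.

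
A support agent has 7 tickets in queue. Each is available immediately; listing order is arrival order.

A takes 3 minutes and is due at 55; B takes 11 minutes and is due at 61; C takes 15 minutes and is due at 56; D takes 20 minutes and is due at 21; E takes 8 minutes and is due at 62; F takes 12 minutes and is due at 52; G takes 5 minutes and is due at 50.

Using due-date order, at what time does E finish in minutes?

EDD (increasing due date): D G F A C B E.
D: 0→20
G: 20→25
F: 25→37
A: 37→40
C: 40→55
B: 55→66
E: 66→74

74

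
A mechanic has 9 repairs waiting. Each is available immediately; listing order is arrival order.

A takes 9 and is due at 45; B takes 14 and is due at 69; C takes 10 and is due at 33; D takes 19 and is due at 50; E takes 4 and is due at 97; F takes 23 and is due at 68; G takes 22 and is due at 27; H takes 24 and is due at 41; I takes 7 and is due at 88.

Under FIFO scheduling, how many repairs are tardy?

FIFO (arrival order): A B C D E F G H I.
A: 0→9, due 45, tardiness 0
B: 9→23, due 69, tardiness 0
C: 23→33, due 33, tardiness 0
D: 33→52, due 50, tardiness 2
E: 52→56, due 97, tardiness 0
F: 56→79, due 68, tardiness 11
G: 79→101, due 27, tardiness 74
H: 101→125, due 41, tardiness 84
I: 125→132, due 88, tardiness 44
Late repairs: 5.

5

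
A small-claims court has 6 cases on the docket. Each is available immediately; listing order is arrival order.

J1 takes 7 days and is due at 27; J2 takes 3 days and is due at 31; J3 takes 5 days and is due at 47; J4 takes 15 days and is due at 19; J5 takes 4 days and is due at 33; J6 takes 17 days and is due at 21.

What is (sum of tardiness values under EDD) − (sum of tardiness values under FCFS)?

9

EDD (increasing due date): J4 J6 J1 J2 J5 J3.
J4: 0→15, due 19, tardiness 0
J6: 15→32, due 21, tardiness 11
J1: 32→39, due 27, tardiness 12
J2: 39→42, due 31, tardiness 11
J5: 42→46, due 33, tardiness 13
J3: 46→51, due 47, tardiness 4
Sum = 0+11+12+11+13+4 = 51.
FIFO (arrival order): J1 J2 J3 J4 J5 J6.
J1: 0→7, due 27, tardiness 0
J2: 7→10, due 31, tardiness 0
J3: 10→15, due 47, tardiness 0
J4: 15→30, due 19, tardiness 11
J5: 30→34, due 33, tardiness 1
J6: 34→51, due 21, tardiness 30
Sum = 0+0+0+11+1+30 = 42.
Difference = 51 − 42 = 9.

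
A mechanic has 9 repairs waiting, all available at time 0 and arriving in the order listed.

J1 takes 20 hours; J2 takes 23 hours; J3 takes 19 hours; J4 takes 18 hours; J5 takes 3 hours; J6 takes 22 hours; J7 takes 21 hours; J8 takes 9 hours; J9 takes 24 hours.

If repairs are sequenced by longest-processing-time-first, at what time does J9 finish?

24

LPT (decreasing processing time): J9 J2 J6 J7 J1 J3 J4 J8 J5.
J9: 0→24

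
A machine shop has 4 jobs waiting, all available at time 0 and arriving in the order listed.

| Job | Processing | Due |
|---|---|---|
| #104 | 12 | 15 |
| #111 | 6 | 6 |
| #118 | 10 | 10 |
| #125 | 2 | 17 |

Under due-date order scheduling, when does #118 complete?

EDD (increasing due date): #111 #118 #104 #125.
#111: 0→6
#118: 6→16

16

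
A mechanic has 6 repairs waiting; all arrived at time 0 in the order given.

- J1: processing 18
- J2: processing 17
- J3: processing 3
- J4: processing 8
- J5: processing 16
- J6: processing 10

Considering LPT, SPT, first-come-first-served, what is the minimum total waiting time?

126

LPT (decreasing processing time): J1 J2 J5 J6 J4 J3.
J1: waits 0, runs 0→18
J2: waits 18, runs 18→35
J5: waits 35, runs 35→51
J6: waits 51, runs 51→61
J4: waits 61, runs 61→69
J3: waits 69, runs 69→72
Sum = 0+18+35+51+61+69 = 234.
SPT (increasing processing time): J3 J4 J6 J5 J2 J1.
J3: waits 0, runs 0→3
J4: waits 3, runs 3→11
J6: waits 11, runs 11→21
J5: waits 21, runs 21→37
J2: waits 37, runs 37→54
J1: waits 54, runs 54→72
Sum = 0+3+11+21+37+54 = 126.
FIFO (arrival order): J1 J2 J3 J4 J5 J6.
J1: waits 0, runs 0→18
J2: waits 18, runs 18→35
J3: waits 35, runs 35→38
J4: waits 38, runs 38→46
J5: waits 46, runs 46→62
J6: waits 62, runs 62→72
Sum = 0+18+35+38+46+62 = 199.
LPT 234, SPT 126, FIFO 199 → minimum 126.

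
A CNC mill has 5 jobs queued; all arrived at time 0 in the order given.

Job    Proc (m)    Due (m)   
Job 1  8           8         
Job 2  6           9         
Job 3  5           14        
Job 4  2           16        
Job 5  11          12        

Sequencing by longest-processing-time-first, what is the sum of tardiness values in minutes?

59

LPT (decreasing processing time): Job 5 Job 1 Job 2 Job 3 Job 4.
Job 5: 0→11, due 12, tardiness 0
Job 1: 11→19, due 8, tardiness 11
Job 2: 19→25, due 9, tardiness 16
Job 3: 25→30, due 14, tardiness 16
Job 4: 30→32, due 16, tardiness 16
Sum = 0+11+16+16+16 = 59.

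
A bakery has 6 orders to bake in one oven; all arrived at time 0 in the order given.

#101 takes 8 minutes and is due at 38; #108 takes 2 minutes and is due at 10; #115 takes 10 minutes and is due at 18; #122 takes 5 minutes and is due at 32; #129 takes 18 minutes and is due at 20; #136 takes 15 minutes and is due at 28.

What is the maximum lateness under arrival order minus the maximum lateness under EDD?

10

FIFO (arrival order): #101 #108 #115 #122 #129 #136.
#101: 0→8, due 38, lateness -30
#108: 8→10, due 10, lateness 0
#115: 10→20, due 18, lateness 2
#122: 20→25, due 32, lateness -7
#129: 25→43, due 20, lateness 23
#136: 43→58, due 28, lateness 30
Maximum = 30.
EDD (increasing due date): #108 #115 #129 #136 #122 #101.
#108: 0→2, due 10, lateness -8
#115: 2→12, due 18, lateness -6
#129: 12→30, due 20, lateness 10
#136: 30→45, due 28, lateness 17
#122: 45→50, due 32, lateness 18
#101: 50→58, due 38, lateness 20
Maximum = 20.
Difference = 30 − 20 = 10.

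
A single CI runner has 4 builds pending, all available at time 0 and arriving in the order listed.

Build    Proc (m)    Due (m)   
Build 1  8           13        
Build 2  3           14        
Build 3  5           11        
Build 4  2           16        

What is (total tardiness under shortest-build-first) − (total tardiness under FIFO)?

SPT (increasing processing time): Build 4 Build 2 Build 3 Build 1.
Build 4: 0→2, due 16, tardiness 0
Build 2: 2→5, due 14, tardiness 0
Build 3: 5→10, due 11, tardiness 0
Build 1: 10→18, due 13, tardiness 5
Sum = 0+0+0+5 = 5.
FIFO (arrival order): Build 1 Build 2 Build 3 Build 4.
Build 1: 0→8, due 13, tardiness 0
Build 2: 8→11, due 14, tardiness 0
Build 3: 11→16, due 11, tardiness 5
Build 4: 16→18, due 16, tardiness 2
Sum = 0+0+5+2 = 7.
Difference = 5 − 7 = -2.

-2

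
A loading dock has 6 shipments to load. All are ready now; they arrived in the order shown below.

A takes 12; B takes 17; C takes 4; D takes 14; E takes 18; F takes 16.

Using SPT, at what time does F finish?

SPT (increasing processing time): C A D F B E.
C: 0→4
A: 4→16
D: 16→30
F: 30→46

46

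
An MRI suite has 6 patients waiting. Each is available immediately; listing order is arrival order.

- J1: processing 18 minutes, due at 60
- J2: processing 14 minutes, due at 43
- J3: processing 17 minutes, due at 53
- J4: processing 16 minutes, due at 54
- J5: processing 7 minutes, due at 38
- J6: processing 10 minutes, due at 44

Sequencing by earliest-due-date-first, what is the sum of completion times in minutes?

253

EDD (increasing due date): J5 J2 J6 J3 J4 J1.
J5: 0→7
J2: 7→21
J6: 21→31
J3: 31→48
J4: 48→64
J1: 64→82
Sum = 7+21+31+48+64+82 = 253.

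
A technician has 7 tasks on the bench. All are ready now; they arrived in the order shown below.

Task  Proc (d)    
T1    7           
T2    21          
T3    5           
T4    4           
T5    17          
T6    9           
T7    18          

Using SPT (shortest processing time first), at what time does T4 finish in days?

SPT (increasing processing time): T4 T3 T1 T6 T5 T7 T2.
T4: 0→4

4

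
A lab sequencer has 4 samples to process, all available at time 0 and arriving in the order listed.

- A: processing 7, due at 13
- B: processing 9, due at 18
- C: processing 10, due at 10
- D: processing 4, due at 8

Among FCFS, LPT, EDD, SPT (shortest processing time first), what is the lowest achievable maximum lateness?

12

FIFO (arrival order): A B C D.
A: 0→7, due 13, lateness -6
B: 7→16, due 18, lateness -2
C: 16→26, due 10, lateness 16
D: 26→30, due 8, lateness 22
Maximum = 22.
LPT (decreasing processing time): C B A D.
C: 0→10, due 10, lateness 0
B: 10→19, due 18, lateness 1
A: 19→26, due 13, lateness 13
D: 26→30, due 8, lateness 22
Maximum = 22.
EDD (increasing due date): D C A B.
D: 0→4, due 8, lateness -4
C: 4→14, due 10, lateness 4
A: 14→21, due 13, lateness 8
B: 21→30, due 18, lateness 12
Maximum = 12.
SPT (increasing processing time): D A B C.
D: 0→4, due 8, lateness -4
A: 4→11, due 13, lateness -2
B: 11→20, due 18, lateness 2
C: 20→30, due 10, lateness 20
Maximum = 20.
FIFO 22, LPT 22, EDD 12, SPT 20 → minimum 12.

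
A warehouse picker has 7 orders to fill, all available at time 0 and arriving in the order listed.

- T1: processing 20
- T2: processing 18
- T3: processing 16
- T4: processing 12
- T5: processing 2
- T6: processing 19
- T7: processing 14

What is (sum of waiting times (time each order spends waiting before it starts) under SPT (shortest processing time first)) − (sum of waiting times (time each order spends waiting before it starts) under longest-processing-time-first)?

-144

SPT (increasing processing time): T5 T4 T7 T3 T2 T6 T1.
T5: waits 0, runs 0→2
T4: waits 2, runs 2→14
T7: waits 14, runs 14→28
T3: waits 28, runs 28→44
T2: waits 44, runs 44→62
T6: waits 62, runs 62→81
T1: waits 81, runs 81→101
Sum = 0+2+14+28+44+62+81 = 231.
LPT (decreasing processing time): T1 T6 T2 T3 T7 T4 T5.
T1: waits 0, runs 0→20
T6: waits 20, runs 20→39
T2: waits 39, runs 39→57
T3: waits 57, runs 57→73
T7: waits 73, runs 73→87
T4: waits 87, runs 87→99
T5: waits 99, runs 99→101
Sum = 0+20+39+57+73+87+99 = 375.
Difference = 231 − 375 = -144.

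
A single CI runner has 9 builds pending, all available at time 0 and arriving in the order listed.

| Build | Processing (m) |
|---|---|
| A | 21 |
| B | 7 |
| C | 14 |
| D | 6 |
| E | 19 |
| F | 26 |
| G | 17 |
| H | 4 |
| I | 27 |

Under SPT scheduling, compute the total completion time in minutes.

520

SPT (increasing processing time): H D B C G E A F I.
H: 0→4
D: 4→10
B: 10→17
C: 17→31
G: 31→48
E: 48→67
A: 67→88
F: 88→114
I: 114→141
Sum = 4+10+17+31+48+67+88+114+141 = 520.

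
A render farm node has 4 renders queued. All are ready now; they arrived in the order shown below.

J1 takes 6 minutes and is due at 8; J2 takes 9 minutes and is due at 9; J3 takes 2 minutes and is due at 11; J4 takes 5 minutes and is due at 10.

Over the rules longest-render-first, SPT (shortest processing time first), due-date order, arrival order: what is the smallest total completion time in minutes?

LPT (decreasing processing time): J2 J1 J4 J3.
J2: 0→9
J1: 9→15
J4: 15→20
J3: 20→22
Sum = 9+15+20+22 = 66.
SPT (increasing processing time): J3 J4 J1 J2.
J3: 0→2
J4: 2→7
J1: 7→13
J2: 13→22
Sum = 2+7+13+22 = 44.
EDD (increasing due date): J1 J2 J4 J3.
J1: 0→6
J2: 6→15
J4: 15→20
J3: 20→22
Sum = 6+15+20+22 = 63.
FIFO (arrival order): J1 J2 J3 J4.
J1: 0→6
J2: 6→15
J3: 15→17
J4: 17→22
Sum = 6+15+17+22 = 60.
LPT 66, SPT 44, EDD 63, FIFO 60 → minimum 44.

44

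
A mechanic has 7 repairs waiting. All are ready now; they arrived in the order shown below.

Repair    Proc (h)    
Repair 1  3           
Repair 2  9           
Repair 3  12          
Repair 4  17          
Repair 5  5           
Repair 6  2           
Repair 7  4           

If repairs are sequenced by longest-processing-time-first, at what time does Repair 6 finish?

LPT (decreasing processing time): Repair 4 Repair 3 Repair 2 Repair 5 Repair 7 Repair 1 Repair 6.
Repair 4: 0→17
Repair 3: 17→29
Repair 2: 29→38
Repair 5: 38→43
Repair 7: 43→47
Repair 1: 47→50
Repair 6: 50→52

52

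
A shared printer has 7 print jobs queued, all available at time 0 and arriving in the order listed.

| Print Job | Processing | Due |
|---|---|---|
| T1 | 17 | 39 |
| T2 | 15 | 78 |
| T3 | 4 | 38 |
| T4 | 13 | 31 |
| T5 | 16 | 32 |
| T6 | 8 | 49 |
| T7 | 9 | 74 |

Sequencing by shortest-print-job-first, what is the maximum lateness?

SPT (increasing processing time): T3 T6 T7 T4 T2 T5 T1.
T3: 0→4, due 38, lateness -34
T6: 4→12, due 49, lateness -37
T7: 12→21, due 74, lateness -53
T4: 21→34, due 31, lateness 3
T2: 34→49, due 78, lateness -29
T5: 49→65, due 32, lateness 33
T1: 65→82, due 39, lateness 43
Maximum = 43.

43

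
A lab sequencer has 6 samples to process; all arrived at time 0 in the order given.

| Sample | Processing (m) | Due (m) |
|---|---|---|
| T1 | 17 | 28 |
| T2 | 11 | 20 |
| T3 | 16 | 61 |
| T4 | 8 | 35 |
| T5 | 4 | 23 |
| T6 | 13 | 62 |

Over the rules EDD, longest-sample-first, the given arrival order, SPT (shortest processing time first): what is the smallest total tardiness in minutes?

16

EDD (increasing due date): T2 T5 T1 T4 T3 T6.
T2: 0→11, due 20, tardiness 0
T5: 11→15, due 23, tardiness 0
T1: 15→32, due 28, tardiness 4
T4: 32→40, due 35, tardiness 5
T3: 40→56, due 61, tardiness 0
T6: 56→69, due 62, tardiness 7
Sum = 0+0+4+5+0+7 = 16.
LPT (decreasing processing time): T1 T3 T6 T2 T4 T5.
T1: 0→17, due 28, tardiness 0
T3: 17→33, due 61, tardiness 0
T6: 33→46, due 62, tardiness 0
T2: 46→57, due 20, tardiness 37
T4: 57→65, due 35, tardiness 30
T5: 65→69, due 23, tardiness 46
Sum = 0+0+0+37+30+46 = 113.
FIFO (arrival order): T1 T2 T3 T4 T5 T6.
T1: 0→17, due 28, tardiness 0
T2: 17→28, due 20, tardiness 8
T3: 28→44, due 61, tardiness 0
T4: 44→52, due 35, tardiness 17
T5: 52→56, due 23, tardiness 33
T6: 56→69, due 62, tardiness 7
Sum = 0+8+0+17+33+7 = 65.
SPT (increasing processing time): T5 T4 T2 T6 T3 T1.
T5: 0→4, due 23, tardiness 0
T4: 4→12, due 35, tardiness 0
T2: 12→23, due 20, tardiness 3
T6: 23→36, due 62, tardiness 0
T3: 36→52, due 61, tardiness 0
T1: 52→69, due 28, tardiness 41
Sum = 0+0+3+0+0+41 = 44.
EDD 16, LPT 113, FIFO 65, SPT 44 → minimum 16.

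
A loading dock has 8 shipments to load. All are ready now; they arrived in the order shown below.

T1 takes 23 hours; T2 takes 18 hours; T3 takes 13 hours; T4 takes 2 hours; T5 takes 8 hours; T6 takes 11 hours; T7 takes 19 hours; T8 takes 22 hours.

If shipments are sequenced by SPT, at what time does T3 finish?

34

SPT (increasing processing time): T4 T5 T6 T3 T2 T7 T8 T1.
T4: 0→2
T5: 2→10
T6: 10→21
T3: 21→34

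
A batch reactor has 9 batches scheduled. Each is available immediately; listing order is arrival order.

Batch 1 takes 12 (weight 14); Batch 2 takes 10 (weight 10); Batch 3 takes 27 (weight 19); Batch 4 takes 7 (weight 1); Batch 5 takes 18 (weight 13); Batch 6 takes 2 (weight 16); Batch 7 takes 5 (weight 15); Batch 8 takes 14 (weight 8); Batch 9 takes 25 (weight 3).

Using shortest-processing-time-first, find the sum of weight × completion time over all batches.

SPT (increasing processing time): Batch 6 Batch 7 Batch 4 Batch 2 Batch 1 Batch 8 Batch 5 Batch 9 Batch 3.
Batch 6: finishes 2, weight 16, w·C = 32
Batch 7: finishes 7, weight 15, w·C = 105
Batch 4: finishes 14, weight 1, w·C = 14
Batch 2: finishes 24, weight 10, w·C = 240
Batch 1: finishes 36, weight 14, w·C = 504
Batch 8: finishes 50, weight 8, w·C = 400
Batch 5: finishes 68, weight 13, w·C = 884
Batch 9: finishes 93, weight 3, w·C = 279
Batch 3: finishes 120, weight 19, w·C = 2280
Sum = 32+105+14+240+504+400+884+279+2280 = 4738.

4738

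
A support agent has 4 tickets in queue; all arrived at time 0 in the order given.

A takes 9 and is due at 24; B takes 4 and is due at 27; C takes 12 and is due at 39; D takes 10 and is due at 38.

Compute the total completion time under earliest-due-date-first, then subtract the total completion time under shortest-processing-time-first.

5

EDD (increasing due date): A B D C.
A: 0→9
B: 9→13
D: 13→23
C: 23→35
Sum = 9+13+23+35 = 80.
SPT (increasing processing time): B A D C.
B: 0→4
A: 4→13
D: 13→23
C: 23→35
Sum = 4+13+23+35 = 75.
Difference = 80 − 75 = 5.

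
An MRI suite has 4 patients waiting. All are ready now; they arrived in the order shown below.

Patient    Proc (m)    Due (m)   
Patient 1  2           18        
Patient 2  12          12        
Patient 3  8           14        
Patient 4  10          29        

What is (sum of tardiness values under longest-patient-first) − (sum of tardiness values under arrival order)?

17

LPT (decreasing processing time): Patient 2 Patient 4 Patient 3 Patient 1.
Patient 2: 0→12, due 12, tardiness 0
Patient 4: 12→22, due 29, tardiness 0
Patient 3: 22→30, due 14, tardiness 16
Patient 1: 30→32, due 18, tardiness 14
Sum = 0+0+16+14 = 30.
FIFO (arrival order): Patient 1 Patient 2 Patient 3 Patient 4.
Patient 1: 0→2, due 18, tardiness 0
Patient 2: 2→14, due 12, tardiness 2
Patient 3: 14→22, due 14, tardiness 8
Patient 4: 22→32, due 29, tardiness 3
Sum = 0+2+8+3 = 13.
Difference = 30 − 13 = 17.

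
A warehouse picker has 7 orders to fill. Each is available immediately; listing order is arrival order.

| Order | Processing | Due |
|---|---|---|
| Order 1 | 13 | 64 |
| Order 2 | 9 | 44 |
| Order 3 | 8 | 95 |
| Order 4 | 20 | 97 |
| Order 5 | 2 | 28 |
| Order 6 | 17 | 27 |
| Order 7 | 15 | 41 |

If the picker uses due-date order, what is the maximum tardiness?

EDD (increasing due date): Order 6 Order 5 Order 7 Order 2 Order 1 Order 3 Order 4.
Order 6: 0→17, due 27, tardiness 0
Order 5: 17→19, due 28, tardiness 0
Order 7: 19→34, due 41, tardiness 0
Order 2: 34→43, due 44, tardiness 0
Order 1: 43→56, due 64, tardiness 0
Order 3: 56→64, due 95, tardiness 0
Order 4: 64→84, due 97, tardiness 0
Maximum = 0.

0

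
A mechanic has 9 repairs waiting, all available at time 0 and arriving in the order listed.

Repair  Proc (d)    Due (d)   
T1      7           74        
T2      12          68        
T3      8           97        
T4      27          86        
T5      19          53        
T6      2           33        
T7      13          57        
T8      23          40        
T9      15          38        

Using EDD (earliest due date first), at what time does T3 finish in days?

126

EDD (increasing due date): T6 T9 T8 T5 T7 T2 T1 T4 T3.
T6: 0→2
T9: 2→17
T8: 17→40
T5: 40→59
T7: 59→72
T2: 72→84
T1: 84→91
T4: 91→118
T3: 118→126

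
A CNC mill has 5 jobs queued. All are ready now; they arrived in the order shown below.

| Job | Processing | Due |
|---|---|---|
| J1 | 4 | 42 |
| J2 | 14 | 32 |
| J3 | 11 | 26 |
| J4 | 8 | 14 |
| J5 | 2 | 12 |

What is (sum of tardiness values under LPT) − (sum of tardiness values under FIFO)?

LPT (decreasing processing time): J2 J3 J4 J1 J5.
J2: 0→14, due 32, tardiness 0
J3: 14→25, due 26, tardiness 0
J4: 25→33, due 14, tardiness 19
J1: 33→37, due 42, tardiness 0
J5: 37→39, due 12, tardiness 27
Sum = 0+0+19+0+27 = 46.
FIFO (arrival order): J1 J2 J3 J4 J5.
J1: 0→4, due 42, tardiness 0
J2: 4→18, due 32, tardiness 0
J3: 18→29, due 26, tardiness 3
J4: 29→37, due 14, tardiness 23
J5: 37→39, due 12, tardiness 27
Sum = 0+0+3+23+27 = 53.
Difference = 46 − 53 = -7.

-7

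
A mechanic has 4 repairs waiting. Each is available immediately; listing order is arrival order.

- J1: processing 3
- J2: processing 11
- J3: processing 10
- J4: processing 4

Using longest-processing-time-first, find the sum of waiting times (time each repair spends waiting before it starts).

57

LPT (decreasing processing time): J2 J3 J4 J1.
J2: waits 0, runs 0→11
J3: waits 11, runs 11→21
J4: waits 21, runs 21→25
J1: waits 25, runs 25→28
Sum = 0+11+21+25 = 57.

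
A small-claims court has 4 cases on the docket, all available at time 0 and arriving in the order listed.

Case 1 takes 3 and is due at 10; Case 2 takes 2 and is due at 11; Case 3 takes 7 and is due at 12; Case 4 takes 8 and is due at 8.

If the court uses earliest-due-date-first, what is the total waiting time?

EDD (increasing due date): Case 4 Case 1 Case 2 Case 3.
Case 4: waits 0, runs 0→8
Case 1: waits 8, runs 8→11
Case 2: waits 11, runs 11→13
Case 3: waits 13, runs 13→20
Sum = 0+8+11+13 = 32.

32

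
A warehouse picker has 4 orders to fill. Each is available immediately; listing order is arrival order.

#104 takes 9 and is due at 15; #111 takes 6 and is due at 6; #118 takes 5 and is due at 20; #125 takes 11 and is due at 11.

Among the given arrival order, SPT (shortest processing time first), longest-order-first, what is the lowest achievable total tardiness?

FIFO (arrival order): #104 #111 #118 #125.
#104: 0→9, due 15, tardiness 0
#111: 9→15, due 6, tardiness 9
#118: 15→20, due 20, tardiness 0
#125: 20→31, due 11, tardiness 20
Sum = 0+9+0+20 = 29.
SPT (increasing processing time): #118 #111 #104 #125.
#118: 0→5, due 20, tardiness 0
#111: 5→11, due 6, tardiness 5
#104: 11→20, due 15, tardiness 5
#125: 20→31, due 11, tardiness 20
Sum = 0+5+5+20 = 30.
LPT (decreasing processing time): #125 #104 #111 #118.
#125: 0→11, due 11, tardiness 0
#104: 11→20, due 15, tardiness 5
#111: 20→26, due 6, tardiness 20
#118: 26→31, due 20, tardiness 11
Sum = 0+5+20+11 = 36.
FIFO 29, SPT 30, LPT 36 → minimum 29.

29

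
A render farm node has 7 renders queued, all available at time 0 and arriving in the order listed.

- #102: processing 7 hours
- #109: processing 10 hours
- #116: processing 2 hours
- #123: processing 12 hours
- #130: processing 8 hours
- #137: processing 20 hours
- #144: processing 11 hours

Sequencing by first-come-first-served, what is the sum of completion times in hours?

FIFO (arrival order): #102 #109 #116 #123 #130 #137 #144.
#102: 0→7
#109: 7→17
#116: 17→19
#123: 19→31
#130: 31→39
#137: 39→59
#144: 59→70
Sum = 7+17+19+31+39+59+70 = 242.

242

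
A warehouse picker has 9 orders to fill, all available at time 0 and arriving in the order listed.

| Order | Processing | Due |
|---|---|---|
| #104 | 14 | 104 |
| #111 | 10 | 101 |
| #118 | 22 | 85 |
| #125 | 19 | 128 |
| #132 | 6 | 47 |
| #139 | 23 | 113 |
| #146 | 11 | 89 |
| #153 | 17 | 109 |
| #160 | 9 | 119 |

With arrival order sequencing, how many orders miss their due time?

4

FIFO (arrival order): #104 #111 #118 #125 #132 #139 #146 #153 #160.
#104: 0→14, due 104, tardiness 0
#111: 14→24, due 101, tardiness 0
#118: 24→46, due 85, tardiness 0
#125: 46→65, due 128, tardiness 0
#132: 65→71, due 47, tardiness 24
#139: 71→94, due 113, tardiness 0
#146: 94→105, due 89, tardiness 16
#153: 105→122, due 109, tardiness 13
#160: 122→131, due 119, tardiness 12
Late orders: 4.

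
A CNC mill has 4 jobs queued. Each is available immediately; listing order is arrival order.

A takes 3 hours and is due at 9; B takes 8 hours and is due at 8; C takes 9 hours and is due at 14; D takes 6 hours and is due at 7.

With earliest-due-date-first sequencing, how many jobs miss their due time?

EDD (increasing due date): D B A C.
D: 0→6, due 7, tardiness 0
B: 6→14, due 8, tardiness 6
A: 14→17, due 9, tardiness 8
C: 17→26, due 14, tardiness 12
Late jobs: 3.

3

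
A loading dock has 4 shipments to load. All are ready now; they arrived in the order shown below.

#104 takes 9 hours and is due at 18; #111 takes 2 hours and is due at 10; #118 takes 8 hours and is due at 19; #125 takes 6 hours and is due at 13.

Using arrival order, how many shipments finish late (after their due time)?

FIFO (arrival order): #104 #111 #118 #125.
#104: 0→9, due 18, tardiness 0
#111: 9→11, due 10, tardiness 1
#118: 11→19, due 19, tardiness 0
#125: 19→25, due 13, tardiness 12
Late shipments: 2.

2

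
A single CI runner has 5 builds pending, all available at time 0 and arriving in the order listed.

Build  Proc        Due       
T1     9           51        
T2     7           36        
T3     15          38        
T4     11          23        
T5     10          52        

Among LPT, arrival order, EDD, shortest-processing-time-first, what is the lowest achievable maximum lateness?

LPT (decreasing processing time): T3 T4 T5 T1 T2.
T3: 0→15, due 38, lateness -23
T4: 15→26, due 23, lateness 3
T5: 26→36, due 52, lateness -16
T1: 36→45, due 51, lateness -6
T2: 45→52, due 36, lateness 16
Maximum = 16.
FIFO (arrival order): T1 T2 T3 T4 T5.
T1: 0→9, due 51, lateness -42
T2: 9→16, due 36, lateness -20
T3: 16→31, due 38, lateness -7
T4: 31→42, due 23, lateness 19
T5: 42→52, due 52, lateness 0
Maximum = 19.
EDD (increasing due date): T4 T2 T3 T1 T5.
T4: 0→11, due 23, lateness -12
T2: 11→18, due 36, lateness -18
T3: 18→33, due 38, lateness -5
T1: 33→42, due 51, lateness -9
T5: 42→52, due 52, lateness 0
Maximum = 0.
SPT (increasing processing time): T2 T1 T5 T4 T3.
T2: 0→7, due 36, lateness -29
T1: 7→16, due 51, lateness -35
T5: 16→26, due 52, lateness -26
T4: 26→37, due 23, lateness 14
T3: 37→52, due 38, lateness 14
Maximum = 14.
LPT 16, FIFO 19, EDD 0, SPT 14 → minimum 0.

0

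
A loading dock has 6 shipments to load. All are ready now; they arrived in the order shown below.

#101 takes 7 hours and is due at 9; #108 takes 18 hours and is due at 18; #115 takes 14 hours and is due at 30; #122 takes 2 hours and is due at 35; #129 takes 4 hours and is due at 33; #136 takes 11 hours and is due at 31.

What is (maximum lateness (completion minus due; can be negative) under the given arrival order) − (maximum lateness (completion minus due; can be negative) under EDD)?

FIFO (arrival order): #101 #108 #115 #122 #129 #136.
#101: 0→7, due 9, lateness -2
#108: 7→25, due 18, lateness 7
#115: 25→39, due 30, lateness 9
#122: 39→41, due 35, lateness 6
#129: 41→45, due 33, lateness 12
#136: 45→56, due 31, lateness 25
Maximum = 25.
EDD (increasing due date): #101 #108 #115 #136 #129 #122.
#101: 0→7, due 9, lateness -2
#108: 7→25, due 18, lateness 7
#115: 25→39, due 30, lateness 9
#136: 39→50, due 31, lateness 19
#129: 50→54, due 33, lateness 21
#122: 54→56, due 35, lateness 21
Maximum = 21.
Difference = 25 − 21 = 4.

4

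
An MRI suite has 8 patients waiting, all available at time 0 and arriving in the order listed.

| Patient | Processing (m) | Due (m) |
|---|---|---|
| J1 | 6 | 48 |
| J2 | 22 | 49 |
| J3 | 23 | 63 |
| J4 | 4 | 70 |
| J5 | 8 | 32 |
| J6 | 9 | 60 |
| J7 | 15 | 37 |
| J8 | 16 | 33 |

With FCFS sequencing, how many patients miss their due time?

4

FIFO (arrival order): J1 J2 J3 J4 J5 J6 J7 J8.
J1: 0→6, due 48, tardiness 0
J2: 6→28, due 49, tardiness 0
J3: 28→51, due 63, tardiness 0
J4: 51→55, due 70, tardiness 0
J5: 55→63, due 32, tardiness 31
J6: 63→72, due 60, tardiness 12
J7: 72→87, due 37, tardiness 50
J8: 87→103, due 33, tardiness 70
Late patients: 4.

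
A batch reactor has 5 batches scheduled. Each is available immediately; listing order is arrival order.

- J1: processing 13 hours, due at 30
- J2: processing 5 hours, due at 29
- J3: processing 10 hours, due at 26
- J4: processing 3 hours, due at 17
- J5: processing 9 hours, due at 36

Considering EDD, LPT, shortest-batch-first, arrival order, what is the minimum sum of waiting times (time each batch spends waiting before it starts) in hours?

55

EDD (increasing due date): J4 J3 J2 J1 J5.
J4: waits 0, runs 0→3
J3: waits 3, runs 3→13
J2: waits 13, runs 13→18
J1: waits 18, runs 18→31
J5: waits 31, runs 31→40
Sum = 0+3+13+18+31 = 65.
LPT (decreasing processing time): J1 J3 J5 J2 J4.
J1: waits 0, runs 0→13
J3: waits 13, runs 13→23
J5: waits 23, runs 23→32
J2: waits 32, runs 32→37
J4: waits 37, runs 37→40
Sum = 0+13+23+32+37 = 105.
SPT (increasing processing time): J4 J2 J5 J3 J1.
J4: waits 0, runs 0→3
J2: waits 3, runs 3→8
J5: waits 8, runs 8→17
J3: waits 17, runs 17→27
J1: waits 27, runs 27→40
Sum = 0+3+8+17+27 = 55.
FIFO (arrival order): J1 J2 J3 J4 J5.
J1: waits 0, runs 0→13
J2: waits 13, runs 13→18
J3: waits 18, runs 18→28
J4: waits 28, runs 28→31
J5: waits 31, runs 31→40
Sum = 0+13+18+28+31 = 90.
EDD 65, LPT 105, SPT 55, FIFO 90 → minimum 55.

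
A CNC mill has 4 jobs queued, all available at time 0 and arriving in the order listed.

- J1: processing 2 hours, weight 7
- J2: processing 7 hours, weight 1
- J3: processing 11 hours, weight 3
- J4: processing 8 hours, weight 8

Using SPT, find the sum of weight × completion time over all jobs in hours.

SPT (increasing processing time): J1 J2 J4 J3.
J1: finishes 2, weight 7, w·C = 14
J2: finishes 9, weight 1, w·C = 9
J4: finishes 17, weight 8, w·C = 136
J3: finishes 28, weight 3, w·C = 84
Sum = 14+9+136+84 = 243.

243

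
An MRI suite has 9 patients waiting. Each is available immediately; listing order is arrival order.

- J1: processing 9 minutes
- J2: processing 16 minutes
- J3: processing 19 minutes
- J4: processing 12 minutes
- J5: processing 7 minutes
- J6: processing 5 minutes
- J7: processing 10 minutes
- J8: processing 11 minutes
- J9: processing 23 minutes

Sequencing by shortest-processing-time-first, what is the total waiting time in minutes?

324

SPT (increasing processing time): J6 J5 J1 J7 J8 J4 J2 J3 J9.
J6: waits 0, runs 0→5
J5: waits 5, runs 5→12
J1: waits 12, runs 12→21
J7: waits 21, runs 21→31
J8: waits 31, runs 31→42
J4: waits 42, runs 42→54
J2: waits 54, runs 54→70
J3: waits 70, runs 70→89
J9: waits 89, runs 89→112
Sum = 0+5+12+21+31+42+54+70+89 = 324.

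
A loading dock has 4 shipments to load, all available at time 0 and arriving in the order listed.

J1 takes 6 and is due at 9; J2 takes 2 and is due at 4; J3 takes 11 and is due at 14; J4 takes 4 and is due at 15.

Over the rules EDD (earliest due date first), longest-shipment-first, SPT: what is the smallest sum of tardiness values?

EDD (increasing due date): J2 J1 J3 J4.
J2: 0→2, due 4, tardiness 0
J1: 2→8, due 9, tardiness 0
J3: 8→19, due 14, tardiness 5
J4: 19→23, due 15, tardiness 8
Sum = 0+0+5+8 = 13.
LPT (decreasing processing time): J3 J1 J4 J2.
J3: 0→11, due 14, tardiness 0
J1: 11→17, due 9, tardiness 8
J4: 17→21, due 15, tardiness 6
J2: 21→23, due 4, tardiness 19
Sum = 0+8+6+19 = 33.
SPT (increasing processing time): J2 J4 J1 J3.
J2: 0→2, due 4, tardiness 0
J4: 2→6, due 15, tardiness 0
J1: 6→12, due 9, tardiness 3
J3: 12→23, due 14, tardiness 9
Sum = 0+0+3+9 = 12.
EDD 13, LPT 33, SPT 12 → minimum 12.

12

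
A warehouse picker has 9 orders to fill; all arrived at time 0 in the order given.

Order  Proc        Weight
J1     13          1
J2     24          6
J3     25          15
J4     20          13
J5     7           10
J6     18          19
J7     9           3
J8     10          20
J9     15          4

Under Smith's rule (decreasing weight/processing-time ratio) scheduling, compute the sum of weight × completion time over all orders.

4542

WSPT (decreasing weight/processing-time ratio): J8 J5 J6 J4 J3 J7 J9 J2 J1.
J8: finishes 10, weight 20, w·C = 200
J5: finishes 17, weight 10, w·C = 170
J6: finishes 35, weight 19, w·C = 665
J4: finishes 55, weight 13, w·C = 715
J3: finishes 80, weight 15, w·C = 1200
J7: finishes 89, weight 3, w·C = 267
J9: finishes 104, weight 4, w·C = 416
J2: finishes 128, weight 6, w·C = 768
J1: finishes 141, weight 1, w·C = 141
Sum = 200+170+665+715+1200+267+416+768+141 = 4542.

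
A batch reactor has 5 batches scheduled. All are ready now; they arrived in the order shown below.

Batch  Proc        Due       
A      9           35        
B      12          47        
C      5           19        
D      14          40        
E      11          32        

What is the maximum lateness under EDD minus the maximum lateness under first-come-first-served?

EDD (increasing due date): C E A D B.
C: 0→5, due 19, lateness -14
E: 5→16, due 32, lateness -16
A: 16→25, due 35, lateness -10
D: 25→39, due 40, lateness -1
B: 39→51, due 47, lateness 4
Maximum = 4.
FIFO (arrival order): A B C D E.
A: 0→9, due 35, lateness -26
B: 9→21, due 47, lateness -26
C: 21→26, due 19, lateness 7
D: 26→40, due 40, lateness 0
E: 40→51, due 32, lateness 19
Maximum = 19.
Difference = 4 − 19 = -15.

-15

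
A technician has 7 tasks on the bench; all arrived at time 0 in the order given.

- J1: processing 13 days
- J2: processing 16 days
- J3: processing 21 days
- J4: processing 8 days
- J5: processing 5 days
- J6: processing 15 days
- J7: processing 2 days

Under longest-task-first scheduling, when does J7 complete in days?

LPT (decreasing processing time): J3 J2 J6 J1 J4 J5 J7.
J3: 0→21
J2: 21→37
J6: 37→52
J1: 52→65
J4: 65→73
J5: 73→78
J7: 78→80

80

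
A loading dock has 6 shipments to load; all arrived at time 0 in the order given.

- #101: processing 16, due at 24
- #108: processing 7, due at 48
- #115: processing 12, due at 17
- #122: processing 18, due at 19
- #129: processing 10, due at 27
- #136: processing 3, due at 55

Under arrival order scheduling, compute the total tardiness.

99

FIFO (arrival order): #101 #108 #115 #122 #129 #136.
#101: 0→16, due 24, tardiness 0
#108: 16→23, due 48, tardiness 0
#115: 23→35, due 17, tardiness 18
#122: 35→53, due 19, tardiness 34
#129: 53→63, due 27, tardiness 36
#136: 63→66, due 55, tardiness 11
Sum = 0+0+18+34+36+11 = 99.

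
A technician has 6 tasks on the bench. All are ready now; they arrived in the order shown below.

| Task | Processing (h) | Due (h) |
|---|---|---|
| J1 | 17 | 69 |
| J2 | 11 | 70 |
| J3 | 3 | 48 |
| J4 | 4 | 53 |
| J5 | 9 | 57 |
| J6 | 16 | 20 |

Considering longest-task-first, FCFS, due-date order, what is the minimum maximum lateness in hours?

-4

LPT (decreasing processing time): J1 J6 J2 J5 J4 J3.
J1: 0→17, due 69, lateness -52
J6: 17→33, due 20, lateness 13
J2: 33→44, due 70, lateness -26
J5: 44→53, due 57, lateness -4
J4: 53→57, due 53, lateness 4
J3: 57→60, due 48, lateness 12
Maximum = 13.
FIFO (arrival order): J1 J2 J3 J4 J5 J6.
J1: 0→17, due 69, lateness -52
J2: 17→28, due 70, lateness -42
J3: 28→31, due 48, lateness -17
J4: 31→35, due 53, lateness -18
J5: 35→44, due 57, lateness -13
J6: 44→60, due 20, lateness 40
Maximum = 40.
EDD (increasing due date): J6 J3 J4 J5 J1 J2.
J6: 0→16, due 20, lateness -4
J3: 16→19, due 48, lateness -29
J4: 19→23, due 53, lateness -30
J5: 23→32, due 57, lateness -25
J1: 32→49, due 69, lateness -20
J2: 49→60, due 70, lateness -10
Maximum = -4.
LPT 13, FIFO 40, EDD -4 → minimum -4.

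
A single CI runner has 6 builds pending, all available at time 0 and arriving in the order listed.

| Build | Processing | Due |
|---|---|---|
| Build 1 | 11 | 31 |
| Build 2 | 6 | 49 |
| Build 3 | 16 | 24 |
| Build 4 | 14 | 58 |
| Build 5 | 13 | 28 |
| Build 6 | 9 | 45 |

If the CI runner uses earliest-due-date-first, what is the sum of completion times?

EDD (increasing due date): Build 3 Build 5 Build 1 Build 6 Build 2 Build 4.
Build 3: 0→16
Build 5: 16→29
Build 1: 29→40
Build 6: 40→49
Build 2: 49→55
Build 4: 55→69
Sum = 16+29+40+49+55+69 = 258.

258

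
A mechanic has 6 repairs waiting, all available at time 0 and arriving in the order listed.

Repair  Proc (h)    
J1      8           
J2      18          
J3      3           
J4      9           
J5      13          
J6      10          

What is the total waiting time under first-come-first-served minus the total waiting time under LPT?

-46

FIFO (arrival order): J1 J2 J3 J4 J5 J6.
J1: waits 0, runs 0→8
J2: waits 8, runs 8→26
J3: waits 26, runs 26→29
J4: waits 29, runs 29→38
J5: waits 38, runs 38→51
J6: waits 51, runs 51→61
Sum = 0+8+26+29+38+51 = 152.
LPT (decreasing processing time): J2 J5 J6 J4 J1 J3.
J2: waits 0, runs 0→18
J5: waits 18, runs 18→31
J6: waits 31, runs 31→41
J4: waits 41, runs 41→50
J1: waits 50, runs 50→58
J3: waits 58, runs 58→61
Sum = 0+18+31+41+50+58 = 198.
Difference = 152 − 198 = -46.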